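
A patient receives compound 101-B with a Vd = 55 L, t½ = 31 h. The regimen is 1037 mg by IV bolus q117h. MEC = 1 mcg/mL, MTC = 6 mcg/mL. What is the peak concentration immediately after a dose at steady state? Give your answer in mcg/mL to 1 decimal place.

20.3 mcg/mL

τ/t½ = 117/31 ≈ 3.7742, so fraction remaining f = (1/2)^(117/31) ≈ 0.0731.
At steady state, accumulation factor R = 1/(1 − e^(−kτ)) ≈ 1.0789.
Single-dose peak C₀ = D/Vd = 1037/55 ≈ 18.855 mcg/mL.
Steady-state peak Cmax,ss = C₀·R ≈ 18.855 × 1.0789 ≈ 20.343 mcg/mL.
Peak 20.3 mcg/mL vs MTC 6 mcg/mL: exceeds toxic threshold.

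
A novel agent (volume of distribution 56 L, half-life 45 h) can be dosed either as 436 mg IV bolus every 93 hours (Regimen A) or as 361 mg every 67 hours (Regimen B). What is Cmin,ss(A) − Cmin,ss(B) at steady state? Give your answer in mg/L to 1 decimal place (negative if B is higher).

-1.1 mg/L

Regimen A: f = (1/2)^(93/45) ≈ 0.2387; Cmin,ss = (436/56)·f/(1−f) ≈ 2.441 mg/L.
Regimen B: f = (1/2)^(67/45) ≈ 0.3563; Cmin,ss = (361/56)·f/(1−f) ≈ 3.568 mg/L.
Difference ≈ 2.441 − 3.568 ≈ -1.127 mg/L.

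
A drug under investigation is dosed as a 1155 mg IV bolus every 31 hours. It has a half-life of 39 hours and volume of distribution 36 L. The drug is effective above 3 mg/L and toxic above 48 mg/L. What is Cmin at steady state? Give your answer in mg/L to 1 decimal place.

43.7 mg/L

k = ln2/t½ = ln2/39 ≈ 0.017773 h⁻¹; fraction remaining f = e^(−kτ) = e^(−0.017773×31) ≈ 0.5764.
Each bolus raises the concentration by D/Vd = 1155/36 ≈ 32.083 mg/L.
Steady-state trough Cmin,ss = C₀·f/(1−f) ≈ 32.083 × 0.5764/0.4236 ≈ 43.656 mg/L.
Trough 43.7 mg/L vs MEC 3 mg/L: adequate.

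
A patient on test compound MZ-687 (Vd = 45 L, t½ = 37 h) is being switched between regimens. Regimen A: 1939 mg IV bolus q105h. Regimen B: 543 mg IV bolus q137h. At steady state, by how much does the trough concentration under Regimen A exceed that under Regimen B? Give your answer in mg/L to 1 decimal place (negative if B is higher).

Regimen A: f = (1/2)^(105/37) ≈ 0.1399; Cmin,ss = (1939/45)·f/(1−f) ≈ 7.009 mg/L.
Regimen B: f = (1/2)^(137/37) ≈ 0.0768; Cmin,ss = (543/45)·f/(1−f) ≈ 1.004 mg/L.
Difference ≈ 7.009 − 1.004 ≈ 6.005 mg/L.

6.0 mg/L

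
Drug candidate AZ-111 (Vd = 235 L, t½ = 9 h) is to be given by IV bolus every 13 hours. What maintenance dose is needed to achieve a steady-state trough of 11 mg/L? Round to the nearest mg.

τ/t½ = 13/9 ≈ 1.4444, so f = (1/2)^(13/9) ≈ 0.367434.
Cmin,ss = (D/Vd)·f/(1−f), so D = Cmin,ss·Vd·(1−f)/f.
D = 11 × 235 × (1−f)/f ≈ 11 × 235 × 1.72158 ≈ 4450.28 mg.

4450 mg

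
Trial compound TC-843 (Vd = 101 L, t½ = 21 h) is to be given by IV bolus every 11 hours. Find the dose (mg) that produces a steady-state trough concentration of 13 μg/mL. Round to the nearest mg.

τ/t½ = 11/21 ≈ 0.52381, so f = (1/2)^(11/21) ≈ 0.695533.
Cmin,ss = (D/Vd)·f/(1−f), so D = Cmin,ss·Vd·(1−f)/f.
D = 13 × 101 × (1−f)/f ≈ 13 × 101 × 0.43775 ≈ 574.77 mg.

575 mg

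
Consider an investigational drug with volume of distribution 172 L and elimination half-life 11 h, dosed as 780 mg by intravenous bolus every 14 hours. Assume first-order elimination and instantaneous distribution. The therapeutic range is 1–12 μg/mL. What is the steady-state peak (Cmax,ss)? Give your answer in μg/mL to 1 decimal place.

k = ln2/t½ = ln2/11 ≈ 0.063013 h⁻¹; fraction remaining f = e^(−kτ) = e^(−0.063013×14) ≈ 0.4139.
Accumulation ratio R = 1/(1 − f) ≈ 1/0.5861 ≈ 1.7062.
Each bolus raises the concentration by D/Vd = 780/172 ≈ 4.535 μg/mL.
Steady-state peak Cmax,ss = C₀·R ≈ 4.535 × 1.7062 ≈ 7.738 μg/mL.
Peak 7.7 μg/mL vs MTC 12 μg/mL: below toxic threshold.

7.7 μg/mL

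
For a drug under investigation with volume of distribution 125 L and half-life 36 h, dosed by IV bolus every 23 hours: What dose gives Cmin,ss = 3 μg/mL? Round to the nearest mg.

τ/t½ = 23/36 ≈ 0.63889, so f = (1/2)^(23/36) ≈ 0.642207.
Cmin,ss = (D/Vd)·f/(1−f), so D = Cmin,ss·Vd·(1−f)/f.
D = 3 × 125 × (1−f)/f ≈ 3 × 125 × 0.55713 ≈ 208.92 mg.

209 mg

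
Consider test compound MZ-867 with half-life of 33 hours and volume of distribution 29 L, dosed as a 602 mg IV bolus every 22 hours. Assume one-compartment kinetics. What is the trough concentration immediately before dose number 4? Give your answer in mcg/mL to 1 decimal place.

f = (1/2)^(τ/t½) = (1/2)^(22/33) ≈ 0.6300.
C₀ = D/Vd = 602/29 ≈ 20.759 mcg/mL.
Before the 4th dose, 3 doses have been given. Superposition: Cmin = C₀·(f + f² + … + f^3).
≈ 20.759 × (0.6300 + 0.3969 + 0.2500) ≈ 20.759 × 1.2769 ≈ 26.507 mcg/mL.

26.5 mcg/mL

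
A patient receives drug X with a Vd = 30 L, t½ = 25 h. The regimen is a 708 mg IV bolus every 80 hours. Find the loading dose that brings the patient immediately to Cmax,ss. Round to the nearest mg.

f = (1/2)^(80/25) ≈ 0.108819; accumulation ratio R = 1/(1−f) ≈ 1.12211.
Loading dose to hit Cmax,ss on first dose: D_load = D_maint·R ≈ 708 × 1.12211 ≈ 794.45 mg.

794 mg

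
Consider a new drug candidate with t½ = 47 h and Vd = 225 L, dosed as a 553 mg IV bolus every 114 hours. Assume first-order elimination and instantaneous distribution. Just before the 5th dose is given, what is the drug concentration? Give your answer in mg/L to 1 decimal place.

f = (1/2)^(τ/t½) = (1/2)^(114/47) ≈ 0.1861.
C₀ = D/Vd = 553/225 ≈ 2.458 mg/L.
Before the 5th dose, 4 doses have been given. Superposition: Cmin = C₀·(f + f² + … + f^4).
≈ 2.458 × (0.1861 + 0.0346 + 0.0064 + 0.0012) ≈ 2.458 × 0.2283 ≈ 0.561 mg/L.

0.6 mg/L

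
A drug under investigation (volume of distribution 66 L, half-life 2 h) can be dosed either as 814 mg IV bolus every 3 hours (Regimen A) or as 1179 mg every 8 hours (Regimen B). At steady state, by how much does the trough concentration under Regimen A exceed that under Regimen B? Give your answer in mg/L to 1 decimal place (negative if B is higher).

5.6 mg/L

Regimen A: f = (1/2)^(3/2) ≈ 0.3536; Cmin,ss = (814/66)·f/(1−f) ≈ 6.747 mg/L.
Regimen B: f = (1/2)^(8/2) ≈ 0.0625; Cmin,ss = (1179/66)·f/(1−f) ≈ 1.191 mg/L.
Difference ≈ 6.747 − 1.191 ≈ 5.556 mg/L.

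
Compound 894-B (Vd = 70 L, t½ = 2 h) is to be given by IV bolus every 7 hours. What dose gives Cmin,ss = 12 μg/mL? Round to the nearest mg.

8664 mg

τ/t½ = 7/2 ≈ 3.5, so f = (1/2)^(7/2) ≈ 0.088388.
Cmin,ss = (D/Vd)·f/(1−f), so D = Cmin,ss·Vd·(1−f)/f.
D = 12 × 70 × (1−f)/f ≈ 12 × 70 × 10.31375 ≈ 8663.55 mg.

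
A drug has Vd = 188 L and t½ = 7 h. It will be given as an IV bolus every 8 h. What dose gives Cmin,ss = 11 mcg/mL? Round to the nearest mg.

τ/t½ = 8/7 ≈ 1.1429, so f = (1/2)^(8/7) ≈ 0.452862.
Cmin,ss = (D/Vd)·f/(1−f), so D = Cmin,ss·Vd·(1−f)/f.
D = 11 × 188 × (1−f)/f ≈ 11 × 188 × 1.20818 ≈ 2498.52 mg.

2499 mg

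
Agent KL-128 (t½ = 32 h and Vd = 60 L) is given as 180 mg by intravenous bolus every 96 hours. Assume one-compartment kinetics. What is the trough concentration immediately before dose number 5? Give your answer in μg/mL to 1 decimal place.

f = (1/2)^(τ/t½) = (1/2)^(96/32) ≈ 0.1250.
C₀ = D/Vd = 180/60 ≈ 3.000 μg/mL.
Before the 5th dose, 4 doses have been given. Superposition: Cmin = C₀·(f + f² + … + f^4).
≈ 3.000 × (0.1250 + 0.0156 + 0.0020 + 0.0002) ≈ 3.000 × 0.1428 ≈ 0.428 μg/mL.

0.4 μg/mL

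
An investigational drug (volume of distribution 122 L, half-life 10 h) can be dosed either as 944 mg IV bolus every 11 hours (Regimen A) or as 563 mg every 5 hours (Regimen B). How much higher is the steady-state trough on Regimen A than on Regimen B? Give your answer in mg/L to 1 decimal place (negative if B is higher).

Regimen A: f = (1/2)^(11/10) ≈ 0.4665; Cmin,ss = (944/122)·f/(1−f) ≈ 6.766 mg/L.
Regimen B: f = (1/2)^(5/10) ≈ 0.7071; Cmin,ss = (563/122)·f/(1−f) ≈ 11.141 mg/L.
Difference ≈ 6.766 − 11.141 ≈ -4.375 mg/L.

-4.4 mg/L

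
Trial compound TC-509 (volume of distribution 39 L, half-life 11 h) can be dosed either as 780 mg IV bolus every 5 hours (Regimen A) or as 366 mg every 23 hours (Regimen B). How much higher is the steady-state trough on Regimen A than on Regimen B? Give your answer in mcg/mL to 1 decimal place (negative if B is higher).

Regimen A: f = (1/2)^(5/11) ≈ 0.7297; Cmin,ss = (780/39)·f/(1−f) ≈ 53.992 mcg/mL.
Regimen B: f = (1/2)^(23/11) ≈ 0.2347; Cmin,ss = (366/39)·f/(1−f) ≈ 2.878 mcg/mL.
Difference ≈ 53.992 − 2.878 ≈ 51.114 mcg/mL.

51.1 mcg/mL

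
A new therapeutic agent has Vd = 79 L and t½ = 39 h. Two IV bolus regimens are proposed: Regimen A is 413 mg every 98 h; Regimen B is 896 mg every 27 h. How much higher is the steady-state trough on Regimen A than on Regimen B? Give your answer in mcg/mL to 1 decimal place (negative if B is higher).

-17.3 mcg/mL

Regimen A: f = (1/2)^(98/39) ≈ 0.1752; Cmin,ss = (413/79)·f/(1−f) ≈ 1.110 mcg/mL.
Regimen B: f = (1/2)^(27/39) ≈ 0.6189; Cmin,ss = (896/79)·f/(1−f) ≈ 18.419 mcg/mL.
Difference ≈ 1.110 − 18.419 ≈ -17.309 mcg/mL.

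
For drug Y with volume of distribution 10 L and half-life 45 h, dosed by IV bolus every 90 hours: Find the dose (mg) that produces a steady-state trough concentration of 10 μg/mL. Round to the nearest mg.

300 mg

τ/t½ = 90/45 ≈ 2, so f = (1/2)^(90/45) ≈ 0.250000.
Cmin,ss = (D/Vd)·f/(1−f), so D = Cmin,ss·Vd·(1−f)/f.
D = 10 × 10 × (1−f)/f ≈ 10 × 10 × 3.00000 ≈ 300.00 mg.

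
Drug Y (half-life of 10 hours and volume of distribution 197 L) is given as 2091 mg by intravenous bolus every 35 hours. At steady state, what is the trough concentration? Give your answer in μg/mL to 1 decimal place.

k = ln2/t½ = ln2/10 ≈ 0.069315 h⁻¹; fraction remaining f = e^(−kτ) = e^(−0.069315×35) ≈ 0.0884.
Each bolus raises the concentration by D/Vd = 2091/197 ≈ 10.614 μg/mL.
Steady-state trough Cmin,ss = C₀·f/(1−f) ≈ 10.614 × 0.0884/0.9116 ≈ 1.029 μg/mL.

1.0 μg/mL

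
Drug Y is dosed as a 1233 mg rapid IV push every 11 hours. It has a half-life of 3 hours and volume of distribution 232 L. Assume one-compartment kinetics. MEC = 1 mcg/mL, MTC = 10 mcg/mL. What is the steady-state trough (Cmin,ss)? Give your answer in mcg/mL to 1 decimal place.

0.5 mcg/mL

Over one 11-h interval, 11/3 ≈ 3.6667 half-lives elapse, leaving f ≈ 0.0787 of each dose.
At steady state, accumulation factor R = 1/(1 − e^(−kτ)) ≈ 1.0854.
Each bolus raises the concentration by D/Vd = 1233/232 ≈ 5.315 mcg/mL.
Steady-state peak Cmax,ss = C₀·R ≈ 5.315 × 1.0854 ≈ 5.769 mcg/mL.
Steady-state trough Cmin,ss = Cmax,ss·f ≈ 5.769 × 0.0787 ≈ 0.454 mcg/mL.
Trough 0.5 mcg/mL vs MEC 1 mcg/mL: subtherapeutic.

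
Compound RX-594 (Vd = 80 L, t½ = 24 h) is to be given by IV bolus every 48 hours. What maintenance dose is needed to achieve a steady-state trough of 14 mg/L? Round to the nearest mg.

τ/t½ = 48/24 ≈ 2, so f = (1/2)^(48/24) ≈ 0.250000.
Cmin,ss = (D/Vd)·f/(1−f), so D = Cmin,ss·Vd·(1−f)/f.
D = 14 × 80 × (1−f)/f ≈ 14 × 80 × 3.00000 ≈ 3360.00 mg.

3360 mg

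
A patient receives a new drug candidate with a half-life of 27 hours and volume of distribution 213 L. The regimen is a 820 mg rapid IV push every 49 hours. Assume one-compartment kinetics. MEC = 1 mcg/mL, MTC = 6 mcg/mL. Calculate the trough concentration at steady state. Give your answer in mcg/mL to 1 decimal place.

τ/t½ = 49/27 ≈ 1.8148, so fraction remaining f = (1/2)^(49/27) ≈ 0.2842.
Accumulation ratio R = 1/(1 − f) ≈ 1/0.7158 ≈ 1.3970.
Each bolus raises the concentration by D/Vd = 820/213 ≈ 3.850 mcg/mL.
Cmax,ss = C₀/(1 − f) ≈ 3.850/0.7158 ≈ 5.379 mcg/mL.
One interval later, Cmin,ss = Cmax,ss·e^(−kτ) ≈ 5.379 × 0.2842 ≈ 1.529 mcg/mL.
Trough 1.5 mcg/mL vs MEC 1 mcg/mL: adequate.

1.5 mcg/mL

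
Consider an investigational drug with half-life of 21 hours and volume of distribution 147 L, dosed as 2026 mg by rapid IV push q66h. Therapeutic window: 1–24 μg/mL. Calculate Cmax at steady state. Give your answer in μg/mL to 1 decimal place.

15.5 μg/mL

τ/t½ = 66/21 ≈ 3.1429, so fraction remaining f = (1/2)^(66/21) ≈ 0.1132.
Accumulation ratio R = 1/(1 − f) ≈ 1/0.8868 ≈ 1.1276.
Single-dose peak C₀ = D/Vd = 2026/147 ≈ 13.782 μg/mL.
Steady-state peak Cmax,ss = C₀·R ≈ 13.782 × 1.1276 ≈ 15.541 μg/mL.
Peak 15.5 μg/mL vs MTC 24 μg/mL: below toxic threshold.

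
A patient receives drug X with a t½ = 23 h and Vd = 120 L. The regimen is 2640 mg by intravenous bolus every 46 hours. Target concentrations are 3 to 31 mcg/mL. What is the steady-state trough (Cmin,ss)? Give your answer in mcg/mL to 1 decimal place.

τ = 46 h = 2 half-lives, so f = (1/2)^2 = 0.25.
Accumulation ratio R = 1/(1 − f) = 1/0.75 = 4/3.
Single-dose peak C₀ = D/Vd = 2640/120 = 22 mcg/mL.
Steady-state peak Cmax,ss = C₀·R = 22 × 4/3 ≈ 29.333 mcg/mL.
Steady-state trough Cmin,ss = Cmax,ss·f ≈ 29.333 × 0.25 ≈ 7.333 mcg/mL.
Trough 7.3 mcg/mL vs MEC 3 mcg/mL: adequate.

7.3 mcg/mL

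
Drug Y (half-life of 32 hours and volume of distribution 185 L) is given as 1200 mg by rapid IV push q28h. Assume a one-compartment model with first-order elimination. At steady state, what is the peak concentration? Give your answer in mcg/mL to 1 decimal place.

τ/t½ = 28/32 ≈ 0.875, so fraction remaining f = (1/2)^(28/32) ≈ 0.5453.
Accumulation ratio R = 1/(1 − f) ≈ 1/0.4547 ≈ 2.1993.
Each bolus raises the concentration by D/Vd = 1200/185 ≈ 6.486 mcg/mL.
Cmax,ss = C₀/(1 − f) ≈ 6.486/0.4547 ≈ 14.264 mcg/mL.

14.3 mcg/mL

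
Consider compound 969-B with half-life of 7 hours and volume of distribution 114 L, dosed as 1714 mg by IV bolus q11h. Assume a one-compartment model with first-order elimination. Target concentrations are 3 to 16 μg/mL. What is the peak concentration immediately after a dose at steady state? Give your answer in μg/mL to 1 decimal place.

22.7 μg/mL

k = ln2/t½ = ln2/7 ≈ 0.099021 h⁻¹; fraction remaining f = e^(−kτ) = e^(−0.099021×11) ≈ 0.3365.
At steady state, accumulation factor R = 1/(1 − e^(−kτ)) ≈ 1.5072.
Single-dose peak C₀ = D/Vd = 1714/114 ≈ 15.035 μg/mL.
Steady-state peak Cmax,ss = C₀·R ≈ 15.035 × 1.5072 ≈ 22.661 μg/mL.
Peak 22.7 μg/mL vs MTC 16 μg/mL: exceeds toxic threshold.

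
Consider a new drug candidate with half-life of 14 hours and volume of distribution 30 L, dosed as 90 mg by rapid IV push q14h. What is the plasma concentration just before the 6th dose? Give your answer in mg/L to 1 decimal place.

f = (1/2)^(τ/t½) = (1/2)^(14/14) ≈ 0.5000.
C₀ = D/Vd = 90/30 ≈ 3.000 mg/L.
Before the 6th dose, 5 doses have been given. Superposition: Cmin = C₀·(f + f² + … + f^5).
≈ 3.000 × (0.5000 + 0.2500 + 0.1250 + 0.0625 + 0.0313) ≈ 3.000 × 0.9688 ≈ 2.906 mg/L.

2.9 mg/L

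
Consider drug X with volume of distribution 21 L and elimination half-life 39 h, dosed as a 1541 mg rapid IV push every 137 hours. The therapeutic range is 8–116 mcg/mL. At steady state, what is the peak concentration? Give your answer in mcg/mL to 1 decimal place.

80.4 mcg/mL

τ/t½ = 137/39 ≈ 3.5128, so fraction remaining f = (1/2)^(137/39) ≈ 0.0876.
Accumulation ratio R = 1/(1 − f) ≈ 1/0.9124 ≈ 1.0960.
Single-dose peak C₀ = D/Vd = 1541/21 ≈ 73.381 mcg/mL.
Steady-state peak Cmax,ss = C₀·R ≈ 73.381 × 1.0960 ≈ 80.426 mcg/mL.
Peak 80.4 mcg/mL vs MTC 116 mcg/mL: below toxic threshold.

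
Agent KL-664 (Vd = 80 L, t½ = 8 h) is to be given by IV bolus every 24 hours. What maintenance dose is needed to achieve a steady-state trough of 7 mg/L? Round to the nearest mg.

3920 mg

τ/t½ = 24/8 ≈ 3, so f = (1/2)^(24/8) ≈ 0.125000.
Cmin,ss = (D/Vd)·f/(1−f), so D = Cmin,ss·Vd·(1−f)/f.
D = 7 × 80 × (1−f)/f ≈ 7 × 80 × 7.00000 ≈ 3920.00 mg.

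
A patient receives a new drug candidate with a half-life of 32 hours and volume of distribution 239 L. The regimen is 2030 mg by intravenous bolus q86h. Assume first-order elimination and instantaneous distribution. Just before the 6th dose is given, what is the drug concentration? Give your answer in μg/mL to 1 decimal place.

f = (1/2)^(τ/t½) = (1/2)^(86/32) ≈ 0.1552.
C₀ = D/Vd = 2030/239 ≈ 8.494 μg/mL.
Before the 6th dose, 5 doses have been given. Superposition: Cmin = C₀·(f + f² + … + f^5).
≈ 8.494 × (0.1552 + 0.0241 + 0.0037 + 0.0006 + 0.0001) ≈ 8.494 × 0.1837 ≈ 1.560 μg/mL.

1.6 μg/mL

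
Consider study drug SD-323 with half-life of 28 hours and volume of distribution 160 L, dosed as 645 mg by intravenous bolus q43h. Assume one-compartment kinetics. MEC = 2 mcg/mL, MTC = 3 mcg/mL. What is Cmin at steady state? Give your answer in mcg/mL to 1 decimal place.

Over one 43-h interval, 43/28 ≈ 1.5357 half-lives elapse, leaving f ≈ 0.3449 of each dose.
Each bolus raises the concentration by D/Vd = 645/160 ≈ 4.031 mcg/mL.
Steady-state trough Cmin,ss = C₀·f/(1−f) ≈ 4.031 × 0.3449/0.6551 ≈ 2.122 mcg/mL.
Trough 2.1 mcg/mL vs MEC 2 mcg/mL: adequate.

2.1 mcg/mL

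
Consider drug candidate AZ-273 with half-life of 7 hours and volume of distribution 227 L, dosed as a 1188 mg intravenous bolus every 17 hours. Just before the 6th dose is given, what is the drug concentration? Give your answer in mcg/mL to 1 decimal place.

f = (1/2)^(τ/t½) = (1/2)^(17/7) ≈ 0.1857.
C₀ = D/Vd = 1188/227 ≈ 5.233 mcg/mL.
Before the 6th dose, 5 doses have been given. Superposition: Cmin = C₀·(f + f² + … + f^5).
≈ 5.233 × (0.1857 + 0.0345 + 0.0064 + 0.0012 + 0.0002) ≈ 5.233 × 0.2280 ≈ 1.193 mcg/mL.

1.2 mcg/mL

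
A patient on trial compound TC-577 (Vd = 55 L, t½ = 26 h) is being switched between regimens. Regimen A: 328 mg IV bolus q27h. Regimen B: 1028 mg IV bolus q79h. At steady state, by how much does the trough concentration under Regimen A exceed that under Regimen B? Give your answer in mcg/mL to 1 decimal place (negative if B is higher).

Regimen A: f = (1/2)^(27/26) ≈ 0.4868; Cmin,ss = (328/55)·f/(1−f) ≈ 5.657 mcg/mL.
Regimen B: f = (1/2)^(79/26) ≈ 0.1217; Cmin,ss = (1028/55)·f/(1−f) ≈ 2.590 mcg/mL.
Difference ≈ 5.657 − 2.590 ≈ 3.067 mcg/mL.

3.1 mcg/mL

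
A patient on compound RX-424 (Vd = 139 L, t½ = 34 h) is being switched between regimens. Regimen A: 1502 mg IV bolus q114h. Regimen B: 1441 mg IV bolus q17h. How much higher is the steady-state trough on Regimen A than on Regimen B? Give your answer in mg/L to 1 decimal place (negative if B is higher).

-23.9 mg/L

Regimen A: f = (1/2)^(114/34) ≈ 0.0979; Cmin,ss = (1502/139)·f/(1−f) ≈ 1.173 mg/L.
Regimen B: f = (1/2)^(17/34) ≈ 0.7071; Cmin,ss = (1441/139)·f/(1−f) ≈ 25.027 mg/L.
Difference ≈ 1.173 − 25.027 ≈ -23.854 mg/L.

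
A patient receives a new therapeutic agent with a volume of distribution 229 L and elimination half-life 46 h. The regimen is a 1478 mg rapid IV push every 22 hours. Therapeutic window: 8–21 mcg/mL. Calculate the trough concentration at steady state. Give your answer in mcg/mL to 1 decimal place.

k = ln2/t½ = ln2/46 ≈ 0.015068 h⁻¹; fraction remaining f = e^(−kτ) = e^(−0.015068×22) ≈ 0.7178.
Accumulation ratio R = 1/(1 − f) ≈ 1/0.2822 ≈ 3.5436.
Single-dose peak C₀ = D/Vd = 1478/229 ≈ 6.454 mcg/mL.
Cmax,ss = C₀/(1 − f) ≈ 6.454/0.2822 ≈ 22.870 mcg/mL.
One interval later, Cmin,ss = Cmax,ss·e^(−kτ) ≈ 22.870 × 0.7178 ≈ 16.416 mcg/mL.
Trough 16.4 mcg/mL vs MEC 8 mcg/mL: adequate.

16.4 mcg/mL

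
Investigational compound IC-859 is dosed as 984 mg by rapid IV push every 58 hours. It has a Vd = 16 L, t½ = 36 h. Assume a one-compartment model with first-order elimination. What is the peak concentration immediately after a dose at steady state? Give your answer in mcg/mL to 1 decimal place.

Over one 58-h interval, 58/36 ≈ 1.6111 half-lives elapse, leaving f ≈ 0.3273 of each dose.
Accumulation ratio R = 1/(1 − f) ≈ 1/0.6727 ≈ 1.4865.
Each bolus raises the concentration by D/Vd = 984/16 ≈ 61.500 mcg/mL.
Cmax,ss = C₀/(1 − f) ≈ 61.500/0.6727 ≈ 91.423 mcg/mL.

91.4 mcg/mL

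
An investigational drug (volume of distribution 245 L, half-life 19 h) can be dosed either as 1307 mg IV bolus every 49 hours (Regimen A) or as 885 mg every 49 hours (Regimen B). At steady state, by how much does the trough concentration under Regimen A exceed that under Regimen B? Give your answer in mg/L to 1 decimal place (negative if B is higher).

Regimen A: f = (1/2)^(49/19) ≈ 0.1674; Cmin,ss = (1307/245)·f/(1−f) ≈ 1.073 mg/L.
Regimen B: f = (1/2)^(49/19) ≈ 0.1674; Cmin,ss = (885/245)·f/(1−f) ≈ 0.726 mg/L.
Difference ≈ 1.073 − 0.726 ≈ 0.347 mg/L.

0.3 mg/L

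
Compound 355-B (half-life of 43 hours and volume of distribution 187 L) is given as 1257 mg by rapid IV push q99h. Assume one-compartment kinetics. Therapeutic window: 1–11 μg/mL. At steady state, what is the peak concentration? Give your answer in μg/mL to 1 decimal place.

k = ln2/t½ = ln2/43 ≈ 0.016120 h⁻¹; fraction remaining f = e^(−kτ) = e^(−0.016120×99) ≈ 0.2027.
Accumulation ratio R = 1/(1 − f) ≈ 1/0.7973 ≈ 1.2542.
Each bolus raises the concentration by D/Vd = 1257/187 ≈ 6.722 μg/mL.
Steady-state peak Cmax,ss = C₀·R ≈ 6.722 × 1.2542 ≈ 8.431 μg/mL.
Peak 8.4 μg/mL vs MTC 11 μg/mL: below toxic threshold.

8.4 μg/mL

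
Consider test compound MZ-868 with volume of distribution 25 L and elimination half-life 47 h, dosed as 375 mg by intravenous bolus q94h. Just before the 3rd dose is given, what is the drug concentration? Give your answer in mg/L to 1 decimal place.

4.7 mg/L

f = (1/2)^(τ/t½) = (1/2)^(94/47) ≈ 0.2500.
C₀ = D/Vd = 375/25 ≈ 15.000 mg/L.
Before the 3rd dose, 2 doses have been given. Superposition: Cmin = C₀·(f + f²).
≈ 15.000 × (0.2500 + 0.0625) ≈ 15.000 × 0.3125 ≈ 4.688 mg/L.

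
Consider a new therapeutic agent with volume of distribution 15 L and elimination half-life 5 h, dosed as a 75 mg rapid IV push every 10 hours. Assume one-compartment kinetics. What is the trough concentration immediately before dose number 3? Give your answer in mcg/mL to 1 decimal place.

f = (1/2)^(τ/t½) = (1/2)^(10/5) ≈ 0.2500.
C₀ = D/Vd = 75/15 ≈ 5.000 mcg/mL.
Before the 3rd dose, 2 doses have been given. Superposition: Cmin = C₀·(f + f²).
≈ 5.000 × (0.2500 + 0.0625) ≈ 5.000 × 0.3125 ≈ 1.562 mcg/mL.

1.6 mcg/mL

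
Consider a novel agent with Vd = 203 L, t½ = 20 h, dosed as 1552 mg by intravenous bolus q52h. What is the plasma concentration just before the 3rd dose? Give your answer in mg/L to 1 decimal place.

f = (1/2)^(τ/t½) = (1/2)^(52/20) ≈ 0.1649.
C₀ = D/Vd = 1552/203 ≈ 7.645 mg/L.
Before the 3rd dose, 2 doses have been given. Superposition: Cmin = C₀·(f + f²).
≈ 7.645 × (0.1649 + 0.0272) ≈ 7.645 × 0.1921 ≈ 1.469 mg/L.

1.5 mg/L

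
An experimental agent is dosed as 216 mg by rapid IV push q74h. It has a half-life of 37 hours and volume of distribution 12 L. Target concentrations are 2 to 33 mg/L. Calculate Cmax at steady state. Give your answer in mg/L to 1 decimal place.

The dosing interval is 2 half-lives, so f = 2^(−2) = 0.25.
Accumulation ratio R = 1/(1 − f) = 1/0.75 = 4/3.
Single-dose peak C₀ = D/Vd = 216/12 = 18 mg/L.
Steady-state peak Cmax,ss = C₀·R = 18 × 4/3 ≈ 24.000 mg/L.
Peak 24.0 mg/L vs MTC 33 mg/L: below toxic threshold.

24.0 mg/L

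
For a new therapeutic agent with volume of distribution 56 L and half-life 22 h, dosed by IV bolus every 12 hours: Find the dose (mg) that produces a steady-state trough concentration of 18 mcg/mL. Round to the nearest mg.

463 mg

τ/t½ = 12/22 ≈ 0.54545, so f = (1/2)^(12/22) ≈ 0.685175.
Cmin,ss = (D/Vd)·f/(1−f), so D = Cmin,ss·Vd·(1−f)/f.
D = 18 × 56 × (1−f)/f ≈ 18 × 56 × 0.45948 ≈ 463.16 mg.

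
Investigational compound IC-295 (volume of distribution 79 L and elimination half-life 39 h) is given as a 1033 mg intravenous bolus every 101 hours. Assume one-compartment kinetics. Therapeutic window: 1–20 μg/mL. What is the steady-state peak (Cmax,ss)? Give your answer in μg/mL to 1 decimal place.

Over one 101-h interval, 101/39 ≈ 2.5897 half-lives elapse, leaving f ≈ 0.1661 of each dose.
Accumulation ratio R = 1/(1 − f) ≈ 1/0.8339 ≈ 1.1992.
Single-dose peak C₀ = D/Vd = 1033/79 ≈ 13.076 μg/mL.
Steady-state peak Cmax,ss = C₀·R ≈ 13.076 × 1.1992 ≈ 15.681 μg/mL.
Peak 15.7 μg/mL vs MTC 20 μg/mL: below toxic threshold.

15.7 μg/mL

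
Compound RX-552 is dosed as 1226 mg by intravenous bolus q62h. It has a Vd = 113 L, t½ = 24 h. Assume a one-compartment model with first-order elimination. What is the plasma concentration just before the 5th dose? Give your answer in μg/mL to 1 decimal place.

2.2 μg/mL

f = (1/2)^(τ/t½) = (1/2)^(62/24) ≈ 0.1669.
C₀ = D/Vd = 1226/113 ≈ 10.850 μg/mL.
Before the 5th dose, 4 doses have been given. Superposition: Cmin = C₀·(f + f² + … + f^4).
≈ 10.850 × (0.1669 + 0.0279 + 0.0046 + 0.0008) ≈ 10.850 × 0.2002 ≈ 2.172 μg/mL.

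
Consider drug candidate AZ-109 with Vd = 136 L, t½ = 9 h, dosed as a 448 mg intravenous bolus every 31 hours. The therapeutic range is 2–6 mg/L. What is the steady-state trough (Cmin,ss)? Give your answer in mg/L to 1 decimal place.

0.3 mg/L

k = ln2/t½ = ln2/9 ≈ 0.077016 h⁻¹; fraction remaining f = e^(−kτ) = e^(−0.077016×31) ≈ 0.0919.
Accumulation ratio R = 1/(1 − f) ≈ 1/0.9081 ≈ 1.1012.
Single-dose peak C₀ = D/Vd = 448/136 ≈ 3.294 mg/L.
Cmax,ss = C₀/(1 − f) ≈ 3.294/0.9081 ≈ 3.627 mg/L.
One interval later, Cmin,ss = Cmax,ss·e^(−kτ) ≈ 3.627 × 0.0919 ≈ 0.333 mg/L.
Trough 0.3 mg/L vs MEC 2 mg/L: subtherapeutic.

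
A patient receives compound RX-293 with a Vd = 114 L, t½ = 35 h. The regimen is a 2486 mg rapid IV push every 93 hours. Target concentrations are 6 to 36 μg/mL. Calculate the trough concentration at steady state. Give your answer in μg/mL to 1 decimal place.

k = ln2/t½ = ln2/35 ≈ 0.019804 h⁻¹; fraction remaining f = e^(−kτ) = e^(−0.019804×93) ≈ 0.1585.
At steady state, accumulation factor R = 1/(1 − e^(−kτ)) ≈ 1.1884.
Each bolus raises the concentration by D/Vd = 2486/114 ≈ 21.807 μg/mL.
Steady-state peak Cmax,ss = C₀·R ≈ 21.807 × 1.1884 ≈ 25.915 μg/mL.
Steady-state trough Cmin,ss = Cmax,ss·f ≈ 25.915 × 0.1585 ≈ 4.108 μg/mL.
Trough 4.1 μg/mL vs MEC 6 μg/mL: subtherapeutic.

4.1 μg/mL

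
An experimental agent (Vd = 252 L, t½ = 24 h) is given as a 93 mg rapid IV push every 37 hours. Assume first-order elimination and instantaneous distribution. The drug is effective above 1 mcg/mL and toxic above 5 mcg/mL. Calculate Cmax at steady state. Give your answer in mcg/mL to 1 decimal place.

0.6 mcg/mL

Over one 37-h interval, 37/24 ≈ 1.5417 half-lives elapse, leaving f ≈ 0.3435 of each dose.
At steady state, accumulation factor R = 1/(1 − e^(−kτ)) ≈ 1.5232.
Each bolus raises the concentration by D/Vd = 93/252 ≈ 0.369 mcg/mL.
Steady-state peak Cmax,ss = C₀·R ≈ 0.369 × 1.5232 ≈ 0.562 mcg/mL.
Peak 0.6 mcg/mL vs MTC 5 mcg/mL: below toxic threshold.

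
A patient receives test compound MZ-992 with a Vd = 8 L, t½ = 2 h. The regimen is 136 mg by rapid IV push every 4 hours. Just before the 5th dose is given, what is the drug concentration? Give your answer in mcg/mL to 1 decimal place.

5.6 mcg/mL

f = (1/2)^(τ/t½) = (1/2)^(4/2) ≈ 0.2500.
C₀ = D/Vd = 136/8 ≈ 17.000 mcg/mL.
Before the 5th dose, 4 doses have been given. Superposition: Cmin = C₀·(f + f² + … + f^4).
≈ 17.000 × (0.2500 + 0.0625 + 0.0156 + 0.0039) ≈ 17.000 × 0.3320 ≈ 5.644 mcg/mL.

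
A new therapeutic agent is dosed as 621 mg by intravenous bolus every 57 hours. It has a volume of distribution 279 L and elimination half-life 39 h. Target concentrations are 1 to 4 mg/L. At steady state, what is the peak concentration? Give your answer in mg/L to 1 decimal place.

3.5 mg/L

Over one 57-h interval, 57/39 ≈ 1.4615 half-lives elapse, leaving f ≈ 0.3631 of each dose.
Accumulation ratio R = 1/(1 − f) ≈ 1/0.6369 ≈ 1.5701.
Single-dose peak C₀ = D/Vd = 621/279 ≈ 2.226 mg/L.
Steady-state peak Cmax,ss = C₀·R ≈ 2.226 × 1.5701 ≈ 3.495 mg/L.
Peak 3.5 mg/L vs MTC 4 mg/L: below toxic threshold.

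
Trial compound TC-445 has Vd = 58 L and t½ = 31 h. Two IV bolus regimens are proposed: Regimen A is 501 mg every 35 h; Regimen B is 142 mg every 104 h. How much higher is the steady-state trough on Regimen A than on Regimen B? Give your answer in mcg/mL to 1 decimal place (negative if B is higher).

7.0 mcg/mL

Regimen A: f = (1/2)^(35/31) ≈ 0.4572; Cmin,ss = (501/58)·f/(1−f) ≈ 7.276 mcg/mL.
Regimen B: f = (1/2)^(104/31) ≈ 0.0977; Cmin,ss = (142/58)·f/(1−f) ≈ 0.265 mcg/mL.
Difference ≈ 7.276 − 0.265 ≈ 7.011 mcg/mL.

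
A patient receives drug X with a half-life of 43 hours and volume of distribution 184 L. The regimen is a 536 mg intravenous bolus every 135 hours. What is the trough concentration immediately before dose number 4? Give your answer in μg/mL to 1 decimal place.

0.4 μg/mL

f = (1/2)^(τ/t½) = (1/2)^(135/43) ≈ 0.1135.
C₀ = D/Vd = 536/184 ≈ 2.913 μg/mL.
Before the 4th dose, 3 doses have been given. Superposition: Cmin = C₀·(f + f² + … + f^3).
≈ 2.913 × (0.1135 + 0.0129 + 0.0015) ≈ 2.913 × 0.1279 ≈ 0.373 μg/mL.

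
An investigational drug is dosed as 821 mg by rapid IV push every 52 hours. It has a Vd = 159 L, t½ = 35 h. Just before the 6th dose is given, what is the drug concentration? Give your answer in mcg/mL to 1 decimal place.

2.9 mcg/mL

f = (1/2)^(τ/t½) = (1/2)^(52/35) ≈ 0.3571.
C₀ = D/Vd = 821/159 ≈ 5.164 mcg/mL.
Before the 6th dose, 5 doses have been given. Superposition: Cmin = C₀·(f + f² + … + f^5).
≈ 5.164 × (0.3571 + 0.1275 + 0.0455 + 0.0163 + 0.0058) ≈ 5.164 × 0.5522 ≈ 2.852 mcg/mL.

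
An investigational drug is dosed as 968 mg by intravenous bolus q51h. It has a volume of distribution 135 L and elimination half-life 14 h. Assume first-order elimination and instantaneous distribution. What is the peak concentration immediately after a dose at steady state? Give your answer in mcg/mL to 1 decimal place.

k = ln2/t½ = ln2/14 ≈ 0.049511 h⁻¹; fraction remaining f = e^(−kτ) = e^(−0.049511×51) ≈ 0.0801.
At steady state, accumulation factor R = 1/(1 − e^(−kτ)) ≈ 1.0871.
Each bolus raises the concentration by D/Vd = 968/135 ≈ 7.170 mcg/mL.
Cmax,ss = C₀/(1 − f) ≈ 7.170/0.9199 ≈ 7.794 mcg/mL.

7.8 mcg/mL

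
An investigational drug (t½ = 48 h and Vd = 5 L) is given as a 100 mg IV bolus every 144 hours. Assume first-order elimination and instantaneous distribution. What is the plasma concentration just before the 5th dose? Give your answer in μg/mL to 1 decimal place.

f = (1/2)^(τ/t½) = (1/2)^(144/48) ≈ 0.1250.
C₀ = D/Vd = 100/5 ≈ 20.000 μg/mL.
Before the 5th dose, 4 doses have been given. Superposition: Cmin = C₀·(f + f² + … + f^4).
≈ 20.000 × (0.1250 + 0.0156 + 0.0020 + 0.0002) ≈ 20.000 × 0.1428 ≈ 2.856 μg/mL.

2.9 μg/mL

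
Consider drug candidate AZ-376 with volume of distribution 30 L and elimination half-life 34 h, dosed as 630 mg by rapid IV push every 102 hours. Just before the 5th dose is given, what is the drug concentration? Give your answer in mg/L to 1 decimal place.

3.0 mg/L

f = (1/2)^(τ/t½) = (1/2)^(102/34) ≈ 0.1250.
C₀ = D/Vd = 630/30 ≈ 21.000 mg/L.
Before the 5th dose, 4 doses have been given. Superposition: Cmin = C₀·(f + f² + … + f^4).
≈ 21.000 × (0.1250 + 0.0156 + 0.0020 + 0.0002) ≈ 21.000 × 0.1428 ≈ 2.999 mg/L.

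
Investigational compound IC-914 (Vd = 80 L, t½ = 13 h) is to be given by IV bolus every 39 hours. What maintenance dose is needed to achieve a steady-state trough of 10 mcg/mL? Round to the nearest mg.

τ/t½ = 39/13 ≈ 3, so f = (1/2)^(39/13) ≈ 0.125000.
Cmin,ss = (D/Vd)·f/(1−f), so D = Cmin,ss·Vd·(1−f)/f.
D = 10 × 80 × (1−f)/f ≈ 10 × 80 × 7.00000 ≈ 5600.00 mg.

5600 mg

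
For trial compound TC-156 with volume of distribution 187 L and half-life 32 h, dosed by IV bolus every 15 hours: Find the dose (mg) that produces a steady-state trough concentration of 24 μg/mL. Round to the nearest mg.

1723 mg

τ/t½ = 15/32 ≈ 0.46875, so f = (1/2)^(15/32) ≈ 0.722590.
Cmin,ss = (D/Vd)·f/(1−f), so D = Cmin,ss·Vd·(1−f)/f.
D = 24 × 187 × (1−f)/f ≈ 24 × 187 × 0.38391 ≈ 1722.99 mg.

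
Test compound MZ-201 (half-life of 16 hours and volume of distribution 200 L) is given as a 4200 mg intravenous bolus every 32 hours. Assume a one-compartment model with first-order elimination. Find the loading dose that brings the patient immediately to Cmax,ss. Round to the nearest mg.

f = (1/2)^(32/16) ≈ 0.250000; accumulation ratio R = 1/(1−f) ≈ 1.33333.
Loading dose to hit Cmax,ss on first dose: D_load = D_maint·R ≈ 4200 × 1.33333 ≈ 5599.99 mg.

5600 mg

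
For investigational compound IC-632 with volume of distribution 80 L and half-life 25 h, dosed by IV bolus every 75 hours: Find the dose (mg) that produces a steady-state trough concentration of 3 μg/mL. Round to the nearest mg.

1680 mg

τ/t½ = 75/25 ≈ 3, so f = (1/2)^(75/25) ≈ 0.125000.
Cmin,ss = (D/Vd)·f/(1−f), so D = Cmin,ss·Vd·(1−f)/f.
D = 3 × 80 × (1−f)/f ≈ 3 × 80 × 7.00000 ≈ 1680.00 mg.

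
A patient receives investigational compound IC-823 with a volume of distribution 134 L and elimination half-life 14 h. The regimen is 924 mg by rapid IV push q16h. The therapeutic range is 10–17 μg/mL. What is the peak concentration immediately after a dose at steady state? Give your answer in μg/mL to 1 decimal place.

k = ln2/t½ = ln2/14 ≈ 0.049511 h⁻¹; fraction remaining f = e^(−kτ) = e^(−0.049511×16) ≈ 0.4529.
Accumulation ratio R = 1/(1 − f) ≈ 1/0.5471 ≈ 1.8278.
Single-dose peak C₀ = D/Vd = 924/134 ≈ 6.896 μg/mL.
Cmax,ss = C₀/(1 − f) ≈ 6.896/0.5471 ≈ 12.605 μg/mL.
Peak 12.6 μg/mL vs MTC 17 μg/mL: below toxic threshold.

12.6 μg/mL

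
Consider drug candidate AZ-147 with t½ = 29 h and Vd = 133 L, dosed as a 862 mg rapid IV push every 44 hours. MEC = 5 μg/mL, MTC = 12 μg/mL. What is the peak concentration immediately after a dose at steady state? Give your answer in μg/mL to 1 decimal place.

τ/t½ = 44/29 ≈ 1.5172, so fraction remaining f = (1/2)^(44/29) ≈ 0.3494.
At steady state, accumulation factor R = 1/(1 − e^(−kτ)) ≈ 1.5370.
Each bolus raises the concentration by D/Vd = 862/133 ≈ 6.481 μg/mL.
Steady-state peak Cmax,ss = C₀·R ≈ 6.481 × 1.5370 ≈ 9.961 μg/mL.
Peak 10.0 μg/mL vs MTC 12 μg/mL: below toxic threshold.

10.0 μg/mL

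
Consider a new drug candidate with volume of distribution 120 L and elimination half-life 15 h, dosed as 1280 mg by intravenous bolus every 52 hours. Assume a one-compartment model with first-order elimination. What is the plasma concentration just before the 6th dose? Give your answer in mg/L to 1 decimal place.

1.1 mg/L

f = (1/2)^(τ/t½) = (1/2)^(52/15) ≈ 0.0905.
C₀ = D/Vd = 1280/120 ≈ 10.667 mg/L.
Before the 6th dose, 5 doses have been given. Superposition: Cmin = C₀·(f + f² + … + f^5).
≈ 10.667 × (0.0905 + 0.0082 + 0.0007 + 0.0001 + 0.0000) ≈ 10.667 × 0.0995 ≈ 1.061 mg/L.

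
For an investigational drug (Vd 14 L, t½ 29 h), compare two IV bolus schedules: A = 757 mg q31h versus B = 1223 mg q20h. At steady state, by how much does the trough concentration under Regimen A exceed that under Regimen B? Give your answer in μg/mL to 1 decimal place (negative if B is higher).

-93.3 μg/mL

Regimen A: f = (1/2)^(31/29) ≈ 0.4767; Cmin,ss = (757/14)·f/(1−f) ≈ 49.256 μg/mL.
Regimen B: f = (1/2)^(20/29) ≈ 0.6200; Cmin,ss = (1223/14)·f/(1−f) ≈ 142.530 μg/mL.
Difference ≈ 49.256 − 142.530 ≈ -93.274 μg/mL.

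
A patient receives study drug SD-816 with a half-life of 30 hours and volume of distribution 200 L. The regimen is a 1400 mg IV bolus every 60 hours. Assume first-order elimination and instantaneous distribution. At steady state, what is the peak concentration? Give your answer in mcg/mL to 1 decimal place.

9.3 mcg/mL

τ = 60 h = 2 half-lives, so f = (1/2)^2 = 0.25.
Accumulation ratio R = 1/(1 − f) = 1/0.75 = 4/3.
Single-dose peak C₀ = D/Vd = 1400/200 = 7 mcg/mL.
Steady-state peak Cmax,ss = C₀·R = 7 × 4/3 ≈ 9.333 mcg/mL.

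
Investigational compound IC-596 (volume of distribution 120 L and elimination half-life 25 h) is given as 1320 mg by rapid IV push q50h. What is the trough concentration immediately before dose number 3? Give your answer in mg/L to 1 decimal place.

f = (1/2)^(τ/t½) = (1/2)^(50/25) ≈ 0.2500.
C₀ = D/Vd = 1320/120 ≈ 11.000 mg/L.
Before the 3rd dose, 2 doses have been given. Superposition: Cmin = C₀·(f + f²).
≈ 11.000 × (0.2500 + 0.0625) ≈ 11.000 × 0.3125 ≈ 3.438 mg/L.

3.4 mg/L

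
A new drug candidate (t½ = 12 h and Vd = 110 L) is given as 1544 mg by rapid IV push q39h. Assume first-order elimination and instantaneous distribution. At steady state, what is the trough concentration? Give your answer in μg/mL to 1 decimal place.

1.6 μg/mL

τ/t½ = 39/12 ≈ 3.25, so fraction remaining f = (1/2)^(39/12) ≈ 0.1051.
Accumulation ratio R = 1/(1 − f) ≈ 1/0.8949 ≈ 1.1174.
Each bolus raises the concentration by D/Vd = 1544/110 ≈ 14.036 μg/mL.
Steady-state peak Cmax,ss = C₀·R ≈ 14.036 × 1.1174 ≈ 15.684 μg/mL.
Steady-state trough Cmin,ss = Cmax,ss·f ≈ 15.684 × 0.1051 ≈ 1.648 μg/mL.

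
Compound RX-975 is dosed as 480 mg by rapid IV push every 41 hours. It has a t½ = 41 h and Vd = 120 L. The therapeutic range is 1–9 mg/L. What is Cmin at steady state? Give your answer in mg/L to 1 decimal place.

The dosing interval is 1 half-life, so f = 2^(−1) = 0.5.
At steady state, R = 1/(1 − 0.5) = 2/1.
Single-dose peak C₀ = D/Vd = 480/120 = 4 mg/L.
Steady-state peak Cmax,ss = C₀·R = 4 × 2/1 ≈ 8.000 mg/L.
Steady-state trough Cmin,ss = Cmax,ss·f ≈ 8.000 × 0.5 ≈ 4.000 mg/L.
Trough 4.0 mg/L vs MEC 1 mg/L: adequate.

4.0 mg/L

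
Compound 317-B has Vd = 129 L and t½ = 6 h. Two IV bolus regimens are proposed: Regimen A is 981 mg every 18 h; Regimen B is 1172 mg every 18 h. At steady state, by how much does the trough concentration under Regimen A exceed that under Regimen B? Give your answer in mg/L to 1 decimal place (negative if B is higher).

-0.2 mg/L

Regimen A: f = (1/2)^(18/6) ≈ 0.1250; Cmin,ss = (981/129)·f/(1−f) ≈ 1.086 mg/L.
Regimen B: f = (1/2)^(18/6) ≈ 0.1250; Cmin,ss = (1172/129)·f/(1−f) ≈ 1.298 mg/L.
Difference ≈ 1.086 − 1.298 ≈ -0.212 mg/L.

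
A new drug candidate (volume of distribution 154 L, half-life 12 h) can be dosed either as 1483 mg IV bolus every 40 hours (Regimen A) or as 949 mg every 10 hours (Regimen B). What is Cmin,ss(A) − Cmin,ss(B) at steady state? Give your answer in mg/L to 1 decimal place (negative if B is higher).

-6.8 mg/L

Regimen A: f = (1/2)^(40/12) ≈ 0.0992; Cmin,ss = (1483/154)·f/(1−f) ≈ 1.060 mg/L.
Regimen B: f = (1/2)^(10/12) ≈ 0.5612; Cmin,ss = (949/154)·f/(1−f) ≈ 7.881 mg/L.
Difference ≈ 1.060 − 7.881 ≈ -6.821 mg/L.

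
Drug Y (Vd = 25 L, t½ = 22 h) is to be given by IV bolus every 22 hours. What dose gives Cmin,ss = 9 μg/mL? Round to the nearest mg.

225 mg

τ/t½ = 22/22 ≈ 1, so f = (1/2)^(22/22) ≈ 0.500000.
Cmin,ss = (D/Vd)·f/(1−f), so D = Cmin,ss·Vd·(1−f)/f.
D = 9 × 25 × (1−f)/f ≈ 9 × 25 × 1.00000 ≈ 225.00 mg.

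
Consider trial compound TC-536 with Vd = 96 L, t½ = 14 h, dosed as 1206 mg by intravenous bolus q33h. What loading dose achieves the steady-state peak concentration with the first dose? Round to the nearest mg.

f = (1/2)^(33/14) ≈ 0.195177; accumulation ratio R = 1/(1−f) ≈ 1.24251.
Loading dose to hit Cmax,ss on first dose: D_load = D_maint·R ≈ 1206 × 1.24251 ≈ 1498.47 mg.

1498 mg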